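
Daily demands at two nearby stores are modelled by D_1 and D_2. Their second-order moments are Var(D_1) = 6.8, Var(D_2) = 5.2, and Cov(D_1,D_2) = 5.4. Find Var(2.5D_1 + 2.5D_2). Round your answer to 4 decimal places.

142.5000

Var(2.5D_1 + 2.5D_2) = (2.5)²·Var(D_1) + (2.5)²·Var(D_2) + 2·(2.5)·(2.5)·Cov(D_1,D_2)
= 6.25·6.8 + 6.25·5.2 + 12.5·5.4 = 142.5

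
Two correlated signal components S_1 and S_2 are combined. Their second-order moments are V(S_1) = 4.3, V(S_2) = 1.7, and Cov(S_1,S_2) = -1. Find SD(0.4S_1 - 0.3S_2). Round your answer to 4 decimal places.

1.0397

V(0.4S_1 - 0.3S_2) = (0.4)²·V(S_1) + (-0.3)²·V(S_2) + 2·(0.4)·(-0.3)·Cov(S_1,S_2)
= 0.16·4.3 + 0.09·1.7 + -0.24·-1 = 1.081
SD(0.4S_1 - 0.3S_2) = √1.081 ≈ 1.0397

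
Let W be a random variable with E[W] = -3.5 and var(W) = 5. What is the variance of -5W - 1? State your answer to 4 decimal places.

var(-5W - 1) = (-5)²·var(W) = 25·5 = 125

125.0000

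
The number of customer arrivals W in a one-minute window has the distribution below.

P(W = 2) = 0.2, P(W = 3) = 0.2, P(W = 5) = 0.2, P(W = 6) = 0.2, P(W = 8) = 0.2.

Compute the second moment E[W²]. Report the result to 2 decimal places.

27.60

E[W²] = (2)²(0.2) + (3)²(0.2) + (5)²(0.2) + (6)²(0.2) + (8)²(0.2) = 27.6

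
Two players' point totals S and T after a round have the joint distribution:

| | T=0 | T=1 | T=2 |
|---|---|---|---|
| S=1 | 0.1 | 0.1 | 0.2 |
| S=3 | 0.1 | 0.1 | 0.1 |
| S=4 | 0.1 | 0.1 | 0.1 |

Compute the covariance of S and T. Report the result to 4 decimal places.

E[S] = 2.5,  E[T] = 1.1
E[ST] = 2.6
cov(S,T) = E[ST] − E[S]E[T] = 2.6 − (2.5)(1.1) = -0.15

-0.1500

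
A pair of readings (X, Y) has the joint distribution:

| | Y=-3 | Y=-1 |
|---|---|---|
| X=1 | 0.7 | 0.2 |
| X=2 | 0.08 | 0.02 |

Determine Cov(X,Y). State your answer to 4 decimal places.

-0.0040

E[X] = 1.1,  E[Y] = -2.56
E[XY] = -2.82
Cov(X,Y) = E[XY] − E[X]E[Y] = -2.82 − (1.1)(-2.56) = -0.004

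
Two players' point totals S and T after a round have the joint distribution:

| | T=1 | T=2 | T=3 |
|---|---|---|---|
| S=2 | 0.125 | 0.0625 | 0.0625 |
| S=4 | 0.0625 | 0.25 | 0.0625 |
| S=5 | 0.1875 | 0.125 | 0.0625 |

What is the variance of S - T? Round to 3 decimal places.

1.934

E[S] = 3.875,  E[T] = 1.8125,  E[ST] = 7
V(S) = 16.375 − (3.875)² = 1.359375;  V(T) = 3.8125 − (1.8125)² = 0.52734375
Cov(S,T) = 7 − (3.875)(1.8125) = -0.0234375
V(S - T) = (1)²·1.359375 + (-1)²·0.52734375 + 2·(1)·(-1)·-0.0234375 = 1.93359375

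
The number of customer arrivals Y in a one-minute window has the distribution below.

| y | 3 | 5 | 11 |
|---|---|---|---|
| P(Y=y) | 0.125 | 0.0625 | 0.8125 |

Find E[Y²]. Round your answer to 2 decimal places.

E[Y²] = (3)²(0.125) + (5)²(0.0625) + (11)²(0.8125) = 101

101.00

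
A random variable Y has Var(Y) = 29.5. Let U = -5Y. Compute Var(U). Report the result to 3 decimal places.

737.500

Var(-5Y) = (-5)²·Var(Y) = 25·29.5 = 737.5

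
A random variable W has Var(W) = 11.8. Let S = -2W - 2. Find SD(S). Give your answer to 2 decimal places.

Var(-2W - 2) = (-2)²·11.8 = 47.2
SD(S) = √47.2 ≈ 6.87

6.87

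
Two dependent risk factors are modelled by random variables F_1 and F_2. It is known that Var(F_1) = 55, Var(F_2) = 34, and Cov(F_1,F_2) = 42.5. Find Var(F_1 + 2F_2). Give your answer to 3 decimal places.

361.000

Var(F_1 + 2F_2) = (1)²·Var(F_1) + (2)²·Var(F_2) + 2·(1)·(2)·Cov(F_1,F_2)
= 1·55 + 4·34 + 4·42.5 = 361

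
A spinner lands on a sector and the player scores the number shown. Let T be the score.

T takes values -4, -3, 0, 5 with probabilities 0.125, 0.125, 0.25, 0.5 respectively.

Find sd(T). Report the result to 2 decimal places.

3.60

E[T] = (-4)(0.125) + (-3)(0.125) + (0)(0.25) + (5)(0.5) = 1.625
E[T²] = (-4)²(0.125) + (-3)²(0.125) + (0)²(0.25) + (5)²(0.5) = 15.625
Var(T) = E[T²] − (E[T])² = 15.625 − (1.625)² = 12.984375
sd(T) = √12.984375 ≈ 3.60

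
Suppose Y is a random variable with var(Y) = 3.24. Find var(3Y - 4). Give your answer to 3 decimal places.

29.160

var(3Y - 4) = (3)²·var(Y) = 9·3.24 = 29.16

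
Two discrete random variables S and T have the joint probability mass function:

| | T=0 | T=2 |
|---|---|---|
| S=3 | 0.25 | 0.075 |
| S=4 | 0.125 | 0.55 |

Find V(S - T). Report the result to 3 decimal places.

E[S] = 3.675,  E[T] = 1.25,  E[ST] = 4.85
V(S) = 13.725 − (3.675)² = 0.219375;  V(T) = 2.5 − (1.25)² = 0.9375
Cov(S,T) = 4.85 − (3.675)(1.25) = 0.25625
V(S - T) = (1)²·0.219375 + (-1)²·0.9375 + 2·(1)·(-1)·0.25625 = 0.644375

0.644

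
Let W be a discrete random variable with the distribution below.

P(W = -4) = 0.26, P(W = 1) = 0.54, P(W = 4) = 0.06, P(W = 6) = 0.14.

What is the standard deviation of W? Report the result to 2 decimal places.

3.22

E[W] = (-4)(0.26) + (1)(0.54) + (4)(0.06) + (6)(0.14) = 0.58
E[W²] = (-4)²(0.26) + (1)²(0.54) + (4)²(0.06) + (6)²(0.14) = 10.7
Var(W) = E[W²] − (E[W])² = 10.7 − (0.58)² = 10.3636
σ(W) = √10.3636 ≈ 3.22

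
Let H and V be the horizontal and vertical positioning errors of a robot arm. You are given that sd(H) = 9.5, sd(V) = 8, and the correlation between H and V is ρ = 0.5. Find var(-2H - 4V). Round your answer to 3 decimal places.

1993.000

var(H) = (9.5)² = 90.25;  var(V) = (8)² = 64
Cov(H,V) = ρ·sd(H)·sd(V) = 0.5·9.5·8 = 38
var(-2H - 4V) = (-2)²·var(H) + (-4)²·var(V) + 2·(-2)·(-4)·Cov(H,V)
= 4·90.25 + 16·64 + 16·38 = 1993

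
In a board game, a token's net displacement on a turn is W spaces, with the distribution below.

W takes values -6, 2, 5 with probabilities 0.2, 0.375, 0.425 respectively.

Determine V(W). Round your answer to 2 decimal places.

16.52

E[W] = (-6)(0.2) + (2)(0.375) + (5)(0.425) = 1.675
E[W²] = (-6)²(0.2) + (2)²(0.375) + (5)²(0.425) = 19.325
V(W) = E[W²] − (E[W])² = 19.325 − (1.675)² = 16.519375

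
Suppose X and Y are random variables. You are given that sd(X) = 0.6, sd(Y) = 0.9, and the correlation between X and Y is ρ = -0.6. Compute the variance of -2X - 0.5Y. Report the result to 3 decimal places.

0.995

var(X) = (0.6)² = 0.36;  var(Y) = (0.9)² = 0.81
Cov(X,Y) = ρ·sd(X)·sd(Y) = -0.6·0.6·0.9 = -0.324
var(-2X - 0.5Y) = (-2)²·var(X) + (-0.5)²·var(Y) + 2·(-2)·(-0.5)·Cov(X,Y)
= 4·0.36 + 0.25·0.81 + 2·-0.324 = 0.9945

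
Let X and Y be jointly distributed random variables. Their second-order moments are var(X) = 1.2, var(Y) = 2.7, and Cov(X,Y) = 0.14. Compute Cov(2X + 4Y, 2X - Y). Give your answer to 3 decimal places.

Cov(2X + 4Y, 2X - Y) = (2)(2)var(X) + (4)(-1)var(Y) + [(2)(-1) + (4)(2)]Cov(X,Y)
= 4·1.2 + -4·2.7 + 6·0.14 = -5.16

-5.160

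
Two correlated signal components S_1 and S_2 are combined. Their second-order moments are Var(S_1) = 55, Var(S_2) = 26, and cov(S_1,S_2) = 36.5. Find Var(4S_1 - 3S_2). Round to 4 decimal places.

Var(4S_1 - 3S_2) = (4)²·Var(S_1) + (-3)²·Var(S_2) + 2·(4)·(-3)·cov(S_1,S_2)
= 16·55 + 9·26 + -24·36.5 = 238

238.0000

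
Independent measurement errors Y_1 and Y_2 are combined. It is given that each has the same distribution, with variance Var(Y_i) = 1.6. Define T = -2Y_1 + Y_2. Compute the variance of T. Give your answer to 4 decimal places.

By independence, Var(T) = (-2)²Var(Y_1) + (1)²Var(Y_2)
= (-2)²·1.6 + (1)²·1.6 = 8

8.0000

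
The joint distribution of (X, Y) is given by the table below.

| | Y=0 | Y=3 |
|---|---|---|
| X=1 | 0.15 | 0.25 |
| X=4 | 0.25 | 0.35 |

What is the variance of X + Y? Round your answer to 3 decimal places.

E[X] = 2.8,  E[Y] = 1.8,  E[XY] = 4.95
Var(X) = 10 − (2.8)² = 2.16;  Var(Y) = 5.4 − (1.8)² = 2.16
Cov(X,Y) = 4.95 − (2.8)(1.8) = -0.09
Var(X + Y) = (1)²·2.16 + (1)²·2.16 + 2·(1)·(1)·-0.09 = 4.14

4.140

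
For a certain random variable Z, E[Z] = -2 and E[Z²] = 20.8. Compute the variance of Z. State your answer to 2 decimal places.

V(Z) = 20.8 − (-2)² = 16.8

16.80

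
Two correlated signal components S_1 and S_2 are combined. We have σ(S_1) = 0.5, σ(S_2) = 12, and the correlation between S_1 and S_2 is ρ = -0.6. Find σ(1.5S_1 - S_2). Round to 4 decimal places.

12.4644

Var(S_1) = (0.5)² = 0.25;  Var(S_2) = (12)² = 144
Cov(S_1,S_2) = ρ·σ(S_1)·σ(S_2) = -0.6·0.5·12 = -3.6
Var(1.5S_1 - S_2) = (1.5)²·Var(S_1) + (-1)²·Var(S_2) + 2·(1.5)·(-1)·Cov(S_1,S_2)
= 2.25·0.25 + 1·144 + -3·-3.6 = 155.3625
σ(1.5S_1 - S_2) = √155.3625 ≈ 12.4644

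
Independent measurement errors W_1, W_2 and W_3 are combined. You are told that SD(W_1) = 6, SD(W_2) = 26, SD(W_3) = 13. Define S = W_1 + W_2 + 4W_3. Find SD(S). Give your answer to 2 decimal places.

Var(W_1) = 36, Var(W_2) = 676, Var(W_3) = 169
By independence, Var(S) = (1)²Var(W_1) + (1)²Var(W_2) + (4)²Var(W_3)
= (1)²·36 + (1)²·676 + (4)²·169 = 3416
SD(S) = √3416 ≈ 58.45

58.45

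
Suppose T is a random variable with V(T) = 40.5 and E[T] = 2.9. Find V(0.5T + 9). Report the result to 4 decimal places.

V(0.5T + 9) = (0.5)²·V(T) = 0.25·40.5 = 10.125

10.1250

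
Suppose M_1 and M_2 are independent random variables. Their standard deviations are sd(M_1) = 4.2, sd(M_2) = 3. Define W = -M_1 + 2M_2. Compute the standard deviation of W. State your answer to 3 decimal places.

7.324

Var(M_1) = 17.64, Var(M_2) = 9
By independence, Var(W) = (-1)²Var(M_1) + (2)²Var(M_2)
= (-1)²·17.64 + (2)²·9 = 53.64
sd(W) = √53.64 ≈ 7.324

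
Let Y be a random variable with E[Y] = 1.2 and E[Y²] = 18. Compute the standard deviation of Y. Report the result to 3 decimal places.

4.069

V(Y) = 18 − (1.2)² = 16.56
SD(Y) = √16.56 ≈ 4.069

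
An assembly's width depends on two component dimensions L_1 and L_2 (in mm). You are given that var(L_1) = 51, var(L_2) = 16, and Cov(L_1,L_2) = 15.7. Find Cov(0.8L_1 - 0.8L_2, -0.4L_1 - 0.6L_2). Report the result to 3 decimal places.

Cov(0.8L_1 - 0.8L_2, -0.4L_1 - 0.6L_2) = (0.8)(-0.4)var(L_1) + (-0.8)(-0.6)var(L_2) + [(0.8)(-0.6) + (-0.8)(-0.4)]Cov(L_1,L_2)
= -0.32·51 + 0.48·16 + -0.16·15.7 = -11.152

-11.152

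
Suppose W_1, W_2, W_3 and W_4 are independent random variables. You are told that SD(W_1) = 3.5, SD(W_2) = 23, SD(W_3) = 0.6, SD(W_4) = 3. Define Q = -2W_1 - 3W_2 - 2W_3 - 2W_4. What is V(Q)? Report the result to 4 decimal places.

V(W_1) = 12.25, V(W_2) = 529, V(W_3) = 0.36, V(W_4) = 9
By independence, V(Q) = (-2)²V(W_1) + (-3)²V(W_2) + (-2)²V(W_3) + (-2)²V(W_4)
= (-2)²·12.25 + (-3)²·529 + (-2)²·0.36 + (-2)²·9 = 4847.44

4847.4400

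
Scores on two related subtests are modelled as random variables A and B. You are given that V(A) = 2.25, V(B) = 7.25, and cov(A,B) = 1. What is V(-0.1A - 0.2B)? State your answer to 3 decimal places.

0.353

V(-0.1A - 0.2B) = (-0.1)²·V(A) + (-0.2)²·V(B) + 2·(-0.1)·(-0.2)·cov(A,B)
= 0.01·2.25 + 0.04·7.25 + 0.04·1 = 0.3525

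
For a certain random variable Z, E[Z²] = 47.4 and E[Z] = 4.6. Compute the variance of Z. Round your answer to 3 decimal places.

26.240

var(Z) = 47.4 − (4.6)² = 26.24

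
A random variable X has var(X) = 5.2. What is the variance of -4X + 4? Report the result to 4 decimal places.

var(-4X + 4) = (-4)²·var(X) = 16·5.2 = 83.2

83.2000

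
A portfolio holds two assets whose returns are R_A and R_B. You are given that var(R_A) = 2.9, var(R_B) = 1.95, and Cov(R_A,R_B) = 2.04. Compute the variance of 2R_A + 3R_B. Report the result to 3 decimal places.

53.630

var(2R_A + 3R_B) = (2)²·var(R_A) + (3)²·var(R_B) + 2·(2)·(3)·Cov(R_A,R_B)
= 4·2.9 + 9·1.95 + 12·2.04 = 53.63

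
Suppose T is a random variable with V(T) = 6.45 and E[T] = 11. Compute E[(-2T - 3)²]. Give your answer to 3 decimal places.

650.800

E[-2T - 3] = -2·11 − 3 = -25
V(-2T - 3) = (-2)²·6.45 = 25.8
E[(-2T - 3)²] = V((-2T - 3)) + (E[(-2T - 3)])² = 25.8 + (-25)² = 650.8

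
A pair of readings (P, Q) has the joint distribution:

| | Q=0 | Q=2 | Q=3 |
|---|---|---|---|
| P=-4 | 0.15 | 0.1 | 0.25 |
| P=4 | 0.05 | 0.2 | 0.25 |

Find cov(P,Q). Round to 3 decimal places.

0.800

E[P] = 0,  E[Q] = 2.1
E[PQ] = 0.8
cov(P,Q) = E[PQ] − E[P]E[Q] = 0.8 − (0)(2.1) = 0.8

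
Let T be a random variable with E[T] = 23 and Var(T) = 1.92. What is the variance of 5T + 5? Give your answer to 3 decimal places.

48.000

Var(5T + 5) = (5)²·Var(T) = 25·1.92 = 48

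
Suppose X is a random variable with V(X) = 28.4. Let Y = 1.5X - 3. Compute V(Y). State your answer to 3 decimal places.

63.900

V(1.5X - 3) = (1.5)²·V(X) = 2.25·28.4 = 63.9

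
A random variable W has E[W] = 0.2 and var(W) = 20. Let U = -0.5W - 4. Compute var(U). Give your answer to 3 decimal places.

5.000

var(-0.5W - 4) = (-0.5)²·var(W) = 0.25·20 = 5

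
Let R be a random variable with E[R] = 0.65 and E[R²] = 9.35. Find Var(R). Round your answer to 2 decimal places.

8.93

Var(R) = 9.35 − (0.65)² = 8.9275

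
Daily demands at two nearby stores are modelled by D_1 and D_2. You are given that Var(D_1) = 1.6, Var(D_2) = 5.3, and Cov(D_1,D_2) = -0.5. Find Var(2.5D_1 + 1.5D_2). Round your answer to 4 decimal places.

Var(2.5D_1 + 1.5D_2) = (2.5)²·Var(D_1) + (1.5)²·Var(D_2) + 2·(2.5)·(1.5)·Cov(D_1,D_2)
= 6.25·1.6 + 2.25·5.3 + 7.5·-0.5 = 18.175

18.1750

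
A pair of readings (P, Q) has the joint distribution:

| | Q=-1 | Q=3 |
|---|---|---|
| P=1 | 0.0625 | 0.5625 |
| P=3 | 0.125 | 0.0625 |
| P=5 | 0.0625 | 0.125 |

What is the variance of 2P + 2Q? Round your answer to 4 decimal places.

E[P] = 2.125,  E[Q] = 2,  E[PQ] = 3.375
Var(P) = 7 − (2.125)² = 2.484375;  Var(Q) = 7 − (2)² = 3
Cov(P,Q) = 3.375 − (2.125)(2) = -0.875
Var(2P + 2Q) = (2)²·2.484375 + (2)²·3 + 2·(2)·(2)·-0.875 = 14.9375

14.9375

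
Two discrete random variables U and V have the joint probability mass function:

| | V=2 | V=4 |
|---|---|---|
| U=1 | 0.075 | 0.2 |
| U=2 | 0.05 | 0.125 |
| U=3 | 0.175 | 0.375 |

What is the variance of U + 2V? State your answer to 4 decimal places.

E[U] = 2.275,  E[V] = 3.4,  E[UV] = 7.7
Var(U) = 5.925 − (2.275)² = 0.749375;  Var(V) = 12.4 − (3.4)² = 0.84
cov(U,V) = 7.7 − (2.275)(3.4) = -0.035
Var(U + 2V) = (1)²·0.749375 + (2)²·0.84 + 2·(1)·(2)·-0.035 = 3.969375

3.9694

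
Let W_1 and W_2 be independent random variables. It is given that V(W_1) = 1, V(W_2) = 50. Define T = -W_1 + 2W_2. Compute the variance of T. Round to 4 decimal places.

201.0000

By independence, V(T) = (-1)²V(W_1) + (2)²V(W_2)
= (-1)²·1 + (2)²·50 = 201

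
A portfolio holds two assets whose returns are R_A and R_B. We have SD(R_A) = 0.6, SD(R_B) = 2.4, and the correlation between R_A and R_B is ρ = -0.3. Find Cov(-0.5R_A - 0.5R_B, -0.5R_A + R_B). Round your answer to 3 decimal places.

Var(R_A) = (0.6)² = 0.36;  Var(R_B) = (2.4)² = 5.76
Cov(R_A,R_B) = ρ·SD(R_A)·SD(R_B) = -0.3·0.6·2.4 = -0.432
Cov(-0.5R_A - 0.5R_B, -0.5R_A + R_B) = (-0.5)(-0.5)Var(R_A) + (-0.5)(1)Var(R_B) + [(-0.5)(1) + (-0.5)(-0.5)]Cov(R_A,R_B)
= 0.25·0.36 + -0.5·5.76 + -0.25·-0.432 = -2.682

-2.682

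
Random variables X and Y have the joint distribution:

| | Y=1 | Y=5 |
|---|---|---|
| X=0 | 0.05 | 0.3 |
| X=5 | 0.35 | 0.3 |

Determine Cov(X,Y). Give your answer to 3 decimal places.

-1.800

E[X] = 3.25,  E[Y] = 3.4
E[XY] = 9.25
Cov(X,Y) = E[XY] − E[X]E[Y] = 9.25 − (3.25)(3.4) = -1.8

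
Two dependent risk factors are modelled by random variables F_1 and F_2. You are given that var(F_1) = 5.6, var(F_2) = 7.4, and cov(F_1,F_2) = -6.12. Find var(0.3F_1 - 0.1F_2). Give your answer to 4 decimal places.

0.9452

var(0.3F_1 - 0.1F_2) = (0.3)²·var(F_1) + (-0.1)²·var(F_2) + 2·(0.3)·(-0.1)·cov(F_1,F_2)
= 0.09·5.6 + 0.01·7.4 + -0.06·-6.12 = 0.9452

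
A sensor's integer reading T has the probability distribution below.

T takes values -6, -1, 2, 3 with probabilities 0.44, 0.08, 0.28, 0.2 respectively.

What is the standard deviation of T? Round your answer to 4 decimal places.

4.0505

E[T] = (-6)(0.44) + (-1)(0.08) + (2)(0.28) + (3)(0.2) = -1.56
E[T²] = (-6)²(0.44) + (-1)²(0.08) + (2)²(0.28) + (3)²(0.2) = 18.84
V(T) = E[T²] − (E[T])² = 18.84 − (-1.56)² = 16.4064
sd(T) = √16.4064 ≈ 4.0505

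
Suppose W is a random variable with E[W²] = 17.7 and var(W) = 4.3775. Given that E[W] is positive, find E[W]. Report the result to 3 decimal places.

(E[W])² = E[W²] − var(W) = 17.7 − 4.3775 = 13.3225
E[W] = √13.3225 = 3.65

3.650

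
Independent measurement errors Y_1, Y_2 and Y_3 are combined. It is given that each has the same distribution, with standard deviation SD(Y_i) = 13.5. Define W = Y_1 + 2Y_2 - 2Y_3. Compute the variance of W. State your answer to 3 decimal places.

1640.250

Var(Y_i) = (13.5)² = 182.25
By independence, Var(W) = (1)²Var(Y_1) + (2)²Var(Y_2) + (-2)²Var(Y_3)
= (1)²·182.25 + (2)²·182.25 + (-2)²·182.25 = 1640.25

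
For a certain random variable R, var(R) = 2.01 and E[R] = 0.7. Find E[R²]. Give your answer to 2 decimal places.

E[R²] = var(R) + (E[R])² = 2.01 + (0.7)² = 2.5

2.50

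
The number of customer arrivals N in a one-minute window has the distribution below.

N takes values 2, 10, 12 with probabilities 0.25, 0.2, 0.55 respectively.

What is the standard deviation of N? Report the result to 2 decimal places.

4.17

E[N] = (2)(0.25) + (10)(0.2) + (12)(0.55) = 9.1
E[N²] = (2)²(0.25) + (10)²(0.2) + (12)²(0.55) = 100.2
var(N) = E[N²] − (E[N])² = 100.2 − (9.1)² = 17.39
σ(N) = √17.39 ≈ 4.17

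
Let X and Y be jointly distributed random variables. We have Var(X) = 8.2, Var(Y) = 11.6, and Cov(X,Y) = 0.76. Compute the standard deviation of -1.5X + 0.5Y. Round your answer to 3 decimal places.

Var(-1.5X + 0.5Y) = (-1.5)²·Var(X) + (0.5)²·Var(Y) + 2·(-1.5)·(0.5)·Cov(X,Y)
= 2.25·8.2 + 0.25·11.6 + -1.5·0.76 = 20.21
SD(-1.5X + 0.5Y) = √20.21 ≈ 4.496

4.496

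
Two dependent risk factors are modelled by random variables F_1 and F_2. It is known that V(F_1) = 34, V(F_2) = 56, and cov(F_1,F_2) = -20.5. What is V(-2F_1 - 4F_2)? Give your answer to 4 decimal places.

704.0000

V(-2F_1 - 4F_2) = (-2)²·V(F_1) + (-4)²·V(F_2) + 2·(-2)·(-4)·cov(F_1,F_2)
= 4·34 + 16·56 + 16·-20.5 = 704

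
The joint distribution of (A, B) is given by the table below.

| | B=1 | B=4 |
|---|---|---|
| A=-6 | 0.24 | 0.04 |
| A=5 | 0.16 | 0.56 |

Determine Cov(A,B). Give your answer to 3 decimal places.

E[A] = 1.92,  E[B] = 2.8
E[AB] = 9.6
Cov(A,B) = E[AB] − E[A]E[B] = 9.6 − (1.92)(2.8) = 4.224

4.224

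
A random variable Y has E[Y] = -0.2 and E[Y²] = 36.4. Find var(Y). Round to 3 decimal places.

var(Y) = 36.4 − (-0.2)² = 36.36

36.360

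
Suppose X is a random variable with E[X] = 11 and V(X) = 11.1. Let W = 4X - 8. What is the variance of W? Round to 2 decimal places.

177.60

V(4X - 8) = (4)²·V(X) = 16·11.1 = 177.6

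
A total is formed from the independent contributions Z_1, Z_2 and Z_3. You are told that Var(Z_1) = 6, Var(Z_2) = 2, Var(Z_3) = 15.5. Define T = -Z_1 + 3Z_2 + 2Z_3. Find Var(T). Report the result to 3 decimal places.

86.000

By independence, Var(T) = (-1)²Var(Z_1) + (3)²Var(Z_2) + (2)²Var(Z_3)
= (-1)²·6 + (3)²·2 + (2)²·15.5 = 86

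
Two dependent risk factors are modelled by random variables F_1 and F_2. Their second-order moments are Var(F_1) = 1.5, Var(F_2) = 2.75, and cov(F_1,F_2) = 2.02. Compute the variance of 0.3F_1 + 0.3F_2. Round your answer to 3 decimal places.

Var(0.3F_1 + 0.3F_2) = (0.3)²·Var(F_1) + (0.3)²·Var(F_2) + 2·(0.3)·(0.3)·cov(F_1,F_2)
= 0.09·1.5 + 0.09·2.75 + 0.18·2.02 = 0.7461

0.746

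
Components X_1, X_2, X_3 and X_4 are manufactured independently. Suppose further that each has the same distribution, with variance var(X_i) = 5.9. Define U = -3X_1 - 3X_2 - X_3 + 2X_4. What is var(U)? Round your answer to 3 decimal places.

By independence, var(U) = (-3)²var(X_1) + (-3)²var(X_2) + (-1)²var(X_3) + (2)²var(X_4)
= (-3)²·5.9 + (-3)²·5.9 + (-1)²·5.9 + (2)²·5.9 = 135.7

135.700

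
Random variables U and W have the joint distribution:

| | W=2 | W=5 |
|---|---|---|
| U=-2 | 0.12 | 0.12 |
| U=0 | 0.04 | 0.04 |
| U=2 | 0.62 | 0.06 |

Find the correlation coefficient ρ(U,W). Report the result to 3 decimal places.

-0.444

E[U] = 0.88,  E[W] = 2.66
E[UW] = 1.4
Cov(U,W) = E[UW] − E[U]E[W] = 1.4 − (0.88)(2.66) = -0.9408
Var(U) = 2.9056,  Var(W) = 1.5444
ρ = -0.9408 / √(2.9056·1.5444) ≈ -0.444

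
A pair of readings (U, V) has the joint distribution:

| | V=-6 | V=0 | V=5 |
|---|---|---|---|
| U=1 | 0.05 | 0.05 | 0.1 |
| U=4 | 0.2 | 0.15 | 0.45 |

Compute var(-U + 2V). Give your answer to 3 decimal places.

85.590

E[U] = 3.4,  E[V] = 1.25,  E[UV] = 4.4
var(U) = 13 − (3.4)² = 1.44;  var(V) = 22.75 − (1.25)² = 21.1875
cov(U,V) = 4.4 − (3.4)(1.25) = 0.15
var(-U + 2V) = (-1)²·1.44 + (2)²·21.1875 + 2·(-1)·(2)·0.15 = 85.59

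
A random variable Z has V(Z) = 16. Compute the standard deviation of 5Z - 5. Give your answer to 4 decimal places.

V(5Z - 5) = (5)²·16 = 400
σ(5Z - 5) = √400 ≈ 20.0000

20.0000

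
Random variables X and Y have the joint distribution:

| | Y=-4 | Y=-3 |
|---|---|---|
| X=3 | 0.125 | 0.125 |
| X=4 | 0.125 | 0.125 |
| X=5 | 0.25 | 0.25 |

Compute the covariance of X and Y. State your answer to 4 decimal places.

E[X] = 4.25,  E[Y] = -3.5
E[XY] = -14.875
Cov(X,Y) = E[XY] − E[X]E[Y] = -14.875 − (4.25)(-3.5) = 0

0.0000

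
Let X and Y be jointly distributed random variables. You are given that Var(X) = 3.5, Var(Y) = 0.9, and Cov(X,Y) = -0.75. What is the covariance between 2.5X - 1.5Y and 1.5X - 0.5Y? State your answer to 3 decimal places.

Cov(2.5X - 1.5Y, 1.5X - 0.5Y) = (2.5)(1.5)Var(X) + (-1.5)(-0.5)Var(Y) + [(2.5)(-0.5) + (-1.5)(1.5)]Cov(X,Y)
= 3.75·3.5 + 0.75·0.9 + -3.5·-0.75 = 16.425

16.425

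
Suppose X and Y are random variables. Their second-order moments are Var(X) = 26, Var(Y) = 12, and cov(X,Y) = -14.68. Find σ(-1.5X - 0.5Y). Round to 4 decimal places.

Var(-1.5X - 0.5Y) = (-1.5)²·Var(X) + (-0.5)²·Var(Y) + 2·(-1.5)·(-0.5)·cov(X,Y)
= 2.25·26 + 0.25·12 + 1.5·-14.68 = 39.48
σ(-1.5X - 0.5Y) = √39.48 ≈ 6.2833

6.2833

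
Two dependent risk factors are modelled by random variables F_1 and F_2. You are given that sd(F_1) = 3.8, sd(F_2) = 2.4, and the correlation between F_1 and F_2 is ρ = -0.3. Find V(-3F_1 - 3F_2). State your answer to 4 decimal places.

132.5520

V(F_1) = (3.8)² = 14.44;  V(F_2) = (2.4)² = 5.76
Cov(F_1,F_2) = ρ·sd(F_1)·sd(F_2) = -0.3·3.8·2.4 = -2.736
V(-3F_1 - 3F_2) = (-3)²·V(F_1) + (-3)²·V(F_2) + 2·(-3)·(-3)·Cov(F_1,F_2)
= 9·14.44 + 9·5.76 + 18·-2.736 = 132.552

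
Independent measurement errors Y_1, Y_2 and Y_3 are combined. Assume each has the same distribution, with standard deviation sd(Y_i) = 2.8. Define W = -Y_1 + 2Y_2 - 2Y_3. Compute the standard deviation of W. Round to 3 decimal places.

8.400

var(Y_i) = (2.8)² = 7.84
By independence, var(W) = (-1)²var(Y_1) + (2)²var(Y_2) + (-2)²var(Y_3)
= (-1)²·7.84 + (2)²·7.84 + (-2)²·7.84 = 70.56
sd(W) = √70.56 ≈ 8.400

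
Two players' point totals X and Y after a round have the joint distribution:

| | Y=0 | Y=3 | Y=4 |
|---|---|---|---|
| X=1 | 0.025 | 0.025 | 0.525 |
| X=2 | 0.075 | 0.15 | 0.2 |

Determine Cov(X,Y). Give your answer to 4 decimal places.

E[X] = 1.425,  E[Y] = 3.425
E[XY] = 4.675
Cov(X,Y) = E[XY] − E[X]E[Y] = 4.675 − (1.425)(3.425) = -0.205625

-0.2056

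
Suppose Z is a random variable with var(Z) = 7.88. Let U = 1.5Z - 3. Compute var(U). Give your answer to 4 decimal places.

17.7300

var(1.5Z - 3) = (1.5)²·var(Z) = 2.25·7.88 = 17.73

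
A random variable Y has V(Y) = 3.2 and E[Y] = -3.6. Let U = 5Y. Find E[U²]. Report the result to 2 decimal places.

E[5Y] = 5·-3.6 = -18
V(5Y) = (5)²·3.2 = 80
E[U²] = V(U) + (E[U])² = 80 + (-18)² = 404

404.00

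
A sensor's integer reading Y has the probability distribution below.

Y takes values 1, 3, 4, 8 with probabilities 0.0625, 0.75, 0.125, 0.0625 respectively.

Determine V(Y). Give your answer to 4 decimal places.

1.8398

E[Y] = (1)(0.0625) + (3)(0.75) + (4)(0.125) + (8)(0.0625) = 3.3125
E[Y²] = (1)²(0.0625) + (3)²(0.75) + (4)²(0.125) + (8)²(0.0625) = 12.8125
V(Y) = E[Y²] − (E[Y])² = 12.8125 − (3.3125)² = 1.83984375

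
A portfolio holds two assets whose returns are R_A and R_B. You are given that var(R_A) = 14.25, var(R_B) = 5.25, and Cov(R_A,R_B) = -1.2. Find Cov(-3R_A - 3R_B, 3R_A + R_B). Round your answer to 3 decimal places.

Cov(-3R_A - 3R_B, 3R_A + R_B) = (-3)(3)var(R_A) + (-3)(1)var(R_B) + [(-3)(1) + (-3)(3)]Cov(R_A,R_B)
= -9·14.25 + -3·5.25 + -12·-1.2 = -129.6

-129.600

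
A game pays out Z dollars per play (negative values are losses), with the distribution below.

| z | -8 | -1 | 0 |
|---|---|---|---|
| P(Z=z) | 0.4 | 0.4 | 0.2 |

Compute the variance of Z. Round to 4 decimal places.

E[Z] = (-8)(0.4) + (-1)(0.4) + (0)(0.2) = -3.6
E[Z²] = (-8)²(0.4) + (-1)²(0.4) + (0)²(0.2) = 26
var(Z) = E[Z²] − (E[Z])² = 26 − (-3.6)² = 13.04

13.0400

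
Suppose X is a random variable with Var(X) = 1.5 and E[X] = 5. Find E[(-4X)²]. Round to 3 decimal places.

424.000

E[-4X] = -4·5 = -20
Var(-4X) = (-4)²·1.5 = 24
E[(-4X)²] = Var((-4X)) + (E[(-4X)])² = 24 + (-20)² = 424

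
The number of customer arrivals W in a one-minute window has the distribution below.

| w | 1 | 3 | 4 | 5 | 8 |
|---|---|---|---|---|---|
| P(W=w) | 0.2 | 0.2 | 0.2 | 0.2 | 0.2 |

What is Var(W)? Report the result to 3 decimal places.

E[W] = (1)(0.2) + (3)(0.2) + (4)(0.2) + (5)(0.2) + (8)(0.2) = 4.2
E[W²] = (1)²(0.2) + (3)²(0.2) + (4)²(0.2) + (5)²(0.2) + (8)²(0.2) = 23
Var(W) = E[W²] − (E[W])² = 23 − (4.2)² = 5.36

5.360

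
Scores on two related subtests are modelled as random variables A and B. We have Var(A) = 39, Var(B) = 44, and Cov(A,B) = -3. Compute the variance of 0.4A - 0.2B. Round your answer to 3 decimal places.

Var(0.4A - 0.2B) = (0.4)²·Var(A) + (-0.2)²·Var(B) + 2·(0.4)·(-0.2)·Cov(A,B)
= 0.16·39 + 0.04·44 + -0.16·-3 = 8.48

8.480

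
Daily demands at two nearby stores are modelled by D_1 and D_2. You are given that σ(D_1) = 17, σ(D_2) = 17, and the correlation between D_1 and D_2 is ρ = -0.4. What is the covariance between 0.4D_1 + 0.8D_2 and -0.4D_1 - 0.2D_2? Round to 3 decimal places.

-46.240

Var(D_1) = (17)² = 289;  Var(D_2) = (17)² = 289
Cov(D_1,D_2) = ρ·σ(D_1)·σ(D_2) = -0.4·17·17 = -115.6
Cov(0.4D_1 + 0.8D_2, -0.4D_1 - 0.2D_2) = (0.4)(-0.4)Var(D_1) + (0.8)(-0.2)Var(D_2) + [(0.4)(-0.2) + (0.8)(-0.4)]Cov(D_1,D_2)
= -0.16·289 + -0.16·289 + -0.4·-115.6 = -46.24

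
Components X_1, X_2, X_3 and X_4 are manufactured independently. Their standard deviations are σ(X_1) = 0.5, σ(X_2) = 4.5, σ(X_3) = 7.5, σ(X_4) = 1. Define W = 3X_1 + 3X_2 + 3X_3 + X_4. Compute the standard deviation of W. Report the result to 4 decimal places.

26.3011

var(X_1) = 0.25, var(X_2) = 20.25, var(X_3) = 56.25, var(X_4) = 1
By independence, var(W) = (3)²var(X_1) + (3)²var(X_2) + (3)²var(X_3) + (1)²var(X_4)
= (3)²·0.25 + (3)²·20.25 + (3)²·56.25 + (1)²·1 = 691.75
σ(W) = √691.75 ≈ 26.3011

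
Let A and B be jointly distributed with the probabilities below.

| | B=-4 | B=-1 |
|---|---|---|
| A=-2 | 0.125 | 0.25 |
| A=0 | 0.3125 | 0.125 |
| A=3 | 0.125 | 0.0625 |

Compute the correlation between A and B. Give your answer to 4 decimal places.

-0.2617

E[A] = -0.1875,  E[B] = -2.6875
E[AB] = -0.1875
Cov(A,B) = E[AB] − E[A]E[B] = -0.1875 − (-0.1875)(-2.6875) = -0.69140625
var(A) = 3.15234375,  var(B) = 2.21484375
ρ = -0.69140625 / √(3.15234375·2.21484375) ≈ -0.2617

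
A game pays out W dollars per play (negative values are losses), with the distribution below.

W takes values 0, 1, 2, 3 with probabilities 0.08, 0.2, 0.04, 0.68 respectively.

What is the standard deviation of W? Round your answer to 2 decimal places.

E[W] = (0)(0.08) + (1)(0.2) + (2)(0.04) + (3)(0.68) = 2.32
E[W²] = (0)²(0.08) + (1)²(0.2) + (2)²(0.04) + (3)²(0.68) = 6.48
var(W) = E[W²] − (E[W])² = 6.48 − (2.32)² = 1.0976
σ(W) = √1.0976 ≈ 1.05

1.05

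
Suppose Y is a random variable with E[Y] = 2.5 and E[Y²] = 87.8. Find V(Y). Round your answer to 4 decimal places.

81.5500

V(Y) = 87.8 − (2.5)² = 81.55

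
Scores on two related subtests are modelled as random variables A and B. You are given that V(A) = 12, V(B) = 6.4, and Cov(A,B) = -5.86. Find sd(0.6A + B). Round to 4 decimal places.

V(0.6A + B) = (0.6)²·V(A) + (1)²·V(B) + 2·(0.6)·(1)·Cov(A,B)
= 0.36·12 + 1·6.4 + 1.2·-5.86 = 3.688
sd(0.6A + B) = √3.688 ≈ 1.9204

1.9204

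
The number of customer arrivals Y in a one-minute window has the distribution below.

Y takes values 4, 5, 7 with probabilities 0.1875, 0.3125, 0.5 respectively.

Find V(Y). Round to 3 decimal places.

E[Y] = (4)(0.1875) + (5)(0.3125) + (7)(0.5) = 5.8125
E[Y²] = (4)²(0.1875) + (5)²(0.3125) + (7)²(0.5) = 35.3125
V(Y) = E[Y²] − (E[Y])² = 35.3125 − (5.8125)² = 1.52734375

1.527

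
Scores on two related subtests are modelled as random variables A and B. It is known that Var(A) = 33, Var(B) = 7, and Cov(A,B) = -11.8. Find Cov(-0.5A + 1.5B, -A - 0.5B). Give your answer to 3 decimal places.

26.000

Cov(-0.5A + 1.5B, -A - 0.5B) = (-0.5)(-1)Var(A) + (1.5)(-0.5)Var(B) + [(-0.5)(-0.5) + (1.5)(-1)]Cov(A,B)
= 0.5·33 + -0.75·7 + -1.25·-11.8 = 26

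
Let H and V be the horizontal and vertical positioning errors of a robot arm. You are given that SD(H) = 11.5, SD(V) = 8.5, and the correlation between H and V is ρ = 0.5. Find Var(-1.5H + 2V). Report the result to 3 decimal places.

Var(H) = (11.5)² = 132.25;  Var(V) = (8.5)² = 72.25
cov(H,V) = ρ·SD(H)·SD(V) = 0.5·11.5·8.5 = 48.875
Var(-1.5H + 2V) = (-1.5)²·Var(H) + (2)²·Var(V) + 2·(-1.5)·(2)·cov(H,V)
= 2.25·132.25 + 4·72.25 + -6·48.875 = 293.3125

293.313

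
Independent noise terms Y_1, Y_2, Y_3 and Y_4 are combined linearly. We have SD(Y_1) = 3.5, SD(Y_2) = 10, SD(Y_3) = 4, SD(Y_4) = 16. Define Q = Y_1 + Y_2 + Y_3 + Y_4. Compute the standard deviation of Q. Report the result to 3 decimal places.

19.602

V(Y_1) = 12.25, V(Y_2) = 100, V(Y_3) = 16, V(Y_4) = 256
By independence, V(Q) = (1)²V(Y_1) + (1)²V(Y_2) + (1)²V(Y_3) + (1)²V(Y_4)
= (1)²·12.25 + (1)²·100 + (1)²·16 + (1)²·256 = 384.25
SD(Q) = √384.25 ≈ 19.602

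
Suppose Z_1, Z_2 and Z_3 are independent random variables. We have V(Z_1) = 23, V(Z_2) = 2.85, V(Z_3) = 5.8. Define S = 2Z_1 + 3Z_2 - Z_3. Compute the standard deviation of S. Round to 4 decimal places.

11.1108

By independence, V(S) = (2)²V(Z_1) + (3)²V(Z_2) + (-1)²V(Z_3)
= (2)²·23 + (3)²·2.85 + (-1)²·5.8 = 123.45
SD(S) = √123.45 ≈ 11.1108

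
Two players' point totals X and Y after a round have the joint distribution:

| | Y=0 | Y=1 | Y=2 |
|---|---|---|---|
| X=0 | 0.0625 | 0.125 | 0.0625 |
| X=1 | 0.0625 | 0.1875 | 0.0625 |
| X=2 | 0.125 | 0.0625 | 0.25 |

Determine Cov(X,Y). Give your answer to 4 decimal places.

E[X] = 1.1875,  E[Y] = 1.125
E[XY] = 1.4375
Cov(X,Y) = E[XY] − E[X]E[Y] = 1.4375 − (1.1875)(1.125) = 0.1015625

0.1016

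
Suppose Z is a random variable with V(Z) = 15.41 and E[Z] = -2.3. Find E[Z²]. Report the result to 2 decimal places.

20.70

E[Z²] = V(Z) + (E[Z])² = 15.41 + (-2.3)² = 20.7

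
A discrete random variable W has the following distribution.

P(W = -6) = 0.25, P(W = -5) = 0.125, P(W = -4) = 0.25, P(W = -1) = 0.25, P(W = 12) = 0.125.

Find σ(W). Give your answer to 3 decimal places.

5.555

E[W] = (-6)(0.25) + (-5)(0.125) + (-4)(0.25) + (-1)(0.25) + (12)(0.125) = -1.875
E[W²] = (-6)²(0.25) + (-5)²(0.125) + (-4)²(0.25) + (-1)²(0.25) + (12)²(0.125) = 34.375
Var(W) = E[W²] − (E[W])² = 34.375 − (-1.875)² = 30.859375
σ(W) = √30.859375 ≈ 5.555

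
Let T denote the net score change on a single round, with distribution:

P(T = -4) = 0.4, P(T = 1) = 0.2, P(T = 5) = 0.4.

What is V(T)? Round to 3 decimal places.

16.240

E[T] = (-4)(0.4) + (1)(0.2) + (5)(0.4) = 0.6
E[T²] = (-4)²(0.4) + (1)²(0.2) + (5)²(0.4) = 16.6
V(T) = E[T²] − (E[T])² = 16.6 − (0.6)² = 16.24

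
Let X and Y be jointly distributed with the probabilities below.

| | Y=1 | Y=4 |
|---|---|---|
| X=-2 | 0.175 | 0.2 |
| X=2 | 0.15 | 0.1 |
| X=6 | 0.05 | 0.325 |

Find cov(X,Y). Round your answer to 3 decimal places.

1.500

E[X] = 2,  E[Y] = 2.875
E[XY] = 7.25
cov(X,Y) = E[XY] − E[X]E[Y] = 7.25 − (2)(2.875) = 1.5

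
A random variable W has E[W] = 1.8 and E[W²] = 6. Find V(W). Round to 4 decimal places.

V(W) = 6 − (1.8)² = 2.76

2.7600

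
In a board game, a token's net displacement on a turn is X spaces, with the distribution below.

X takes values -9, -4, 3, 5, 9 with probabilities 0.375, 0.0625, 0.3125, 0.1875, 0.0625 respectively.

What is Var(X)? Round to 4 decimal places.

E[X] = (-9)(0.375) + (-4)(0.0625) + (3)(0.3125) + (5)(0.1875) + (9)(0.0625) = -1.1875
E[X²] = (-9)²(0.375) + (-4)²(0.0625) + (3)²(0.3125) + (5)²(0.1875) + (9)²(0.0625) = 43.9375
Var(X) = E[X²] − (E[X])² = 43.9375 − (-1.1875)² = 42.52734375

42.5273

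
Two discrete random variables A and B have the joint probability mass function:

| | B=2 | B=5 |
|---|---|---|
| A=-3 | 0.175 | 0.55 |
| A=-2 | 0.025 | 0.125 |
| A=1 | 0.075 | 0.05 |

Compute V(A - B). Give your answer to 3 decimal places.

4.399

E[A] = -2.35,  E[B] = 4.175,  E[AB] = -10.25
V(A) = 7.25 − (-2.35)² = 1.7275;  V(B) = 19.225 − (4.175)² = 1.794375
Cov(A,B) = -10.25 − (-2.35)(4.175) = -0.43875
V(A - B) = (1)²·1.7275 + (-1)²·1.794375 + 2·(1)·(-1)·-0.43875 = 4.399375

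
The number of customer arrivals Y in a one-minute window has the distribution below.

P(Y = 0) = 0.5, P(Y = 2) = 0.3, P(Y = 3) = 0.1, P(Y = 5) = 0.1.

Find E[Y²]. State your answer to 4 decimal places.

4.6000

E[Y²] = (0)²(0.5) + (2)²(0.3) + (3)²(0.1) + (5)²(0.1) = 4.6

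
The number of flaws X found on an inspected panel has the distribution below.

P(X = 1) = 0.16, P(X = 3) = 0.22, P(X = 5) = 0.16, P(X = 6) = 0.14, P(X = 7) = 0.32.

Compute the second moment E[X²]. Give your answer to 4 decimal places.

E[X²] = (1)²(0.16) + (3)²(0.22) + (5)²(0.16) + (6)²(0.14) + (7)²(0.32) = 26.86

26.8600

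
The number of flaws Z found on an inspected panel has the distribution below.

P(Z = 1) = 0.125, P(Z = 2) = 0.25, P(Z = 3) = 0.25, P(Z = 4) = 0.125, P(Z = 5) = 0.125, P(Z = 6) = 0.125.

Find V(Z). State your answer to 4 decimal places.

2.4375

E[Z] = (1)(0.125) + (2)(0.25) + (3)(0.25) + (4)(0.125) + (5)(0.125) + (6)(0.125) = 3.25
E[Z²] = (1)²(0.125) + (2)²(0.25) + (3)²(0.25) + (4)²(0.125) + (5)²(0.125) + (6)²(0.125) = 13
V(Z) = E[Z²] − (E[Z])² = 13 − (3.25)² = 2.4375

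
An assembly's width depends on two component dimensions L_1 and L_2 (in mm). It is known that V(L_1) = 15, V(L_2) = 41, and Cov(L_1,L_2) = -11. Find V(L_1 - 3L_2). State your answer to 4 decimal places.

V(L_1 - 3L_2) = (1)²·V(L_1) + (-3)²·V(L_2) + 2·(1)·(-3)·Cov(L_1,L_2)
= 1·15 + 9·41 + -6·-11 = 450

450.0000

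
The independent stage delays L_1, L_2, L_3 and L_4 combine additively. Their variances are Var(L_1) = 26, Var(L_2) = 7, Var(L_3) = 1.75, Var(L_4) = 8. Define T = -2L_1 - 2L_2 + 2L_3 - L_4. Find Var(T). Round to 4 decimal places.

By independence, Var(T) = (-2)²Var(L_1) + (-2)²Var(L_2) + (2)²Var(L_3) + (-1)²Var(L_4)
= (-2)²·26 + (-2)²·7 + (2)²·1.75 + (-1)²·8 = 147

147.0000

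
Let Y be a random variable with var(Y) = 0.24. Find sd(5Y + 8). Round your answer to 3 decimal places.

2.449

var(5Y + 8) = (5)²·0.24 = 6
sd(5Y + 8) = √6 ≈ 2.449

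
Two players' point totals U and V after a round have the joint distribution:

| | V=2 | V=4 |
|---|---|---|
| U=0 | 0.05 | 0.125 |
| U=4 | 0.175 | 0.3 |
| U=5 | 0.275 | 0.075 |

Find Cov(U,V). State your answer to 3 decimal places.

E[U] = 3.65,  E[V] = 3
E[UV] = 10.45
Cov(U,V) = E[UV] − E[U]E[V] = 10.45 − (3.65)(3) = -0.5

-0.500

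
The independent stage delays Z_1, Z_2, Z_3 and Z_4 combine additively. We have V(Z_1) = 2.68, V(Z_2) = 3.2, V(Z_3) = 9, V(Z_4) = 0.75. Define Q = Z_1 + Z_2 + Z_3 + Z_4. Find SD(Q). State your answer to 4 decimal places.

By independence, V(Q) = (1)²V(Z_1) + (1)²V(Z_2) + (1)²V(Z_3) + (1)²V(Z_4)
= (1)²·2.68 + (1)²·3.2 + (1)²·9 + (1)²·0.75 = 15.63
SD(Q) = √15.63 ≈ 3.9535

3.9535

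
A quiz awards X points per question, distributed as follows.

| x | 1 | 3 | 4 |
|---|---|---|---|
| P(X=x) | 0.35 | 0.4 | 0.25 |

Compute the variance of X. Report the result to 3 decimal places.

E[X] = (1)(0.35) + (3)(0.4) + (4)(0.25) = 2.55
E[X²] = (1)²(0.35) + (3)²(0.4) + (4)²(0.25) = 7.95
var(X) = E[X²] − (E[X])² = 7.95 − (2.55)² = 1.4475

1.448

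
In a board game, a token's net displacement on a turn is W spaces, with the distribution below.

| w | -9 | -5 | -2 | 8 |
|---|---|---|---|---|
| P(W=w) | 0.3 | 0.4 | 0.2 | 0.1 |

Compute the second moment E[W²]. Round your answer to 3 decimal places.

41.500

E[W²] = (-9)²(0.3) + (-5)²(0.4) + (-2)²(0.2) + (8)²(0.1) = 41.5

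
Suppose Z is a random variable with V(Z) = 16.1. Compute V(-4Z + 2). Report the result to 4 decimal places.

257.6000

V(-4Z + 2) = (-4)²·V(Z) = 16·16.1 = 257.6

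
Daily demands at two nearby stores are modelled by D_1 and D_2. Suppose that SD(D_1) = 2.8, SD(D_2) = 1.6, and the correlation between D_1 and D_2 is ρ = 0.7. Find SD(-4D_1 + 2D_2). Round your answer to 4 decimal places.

9.2468

V(D_1) = (2.8)² = 7.84;  V(D_2) = (1.6)² = 2.56
cov(D_1,D_2) = ρ·SD(D_1)·SD(D_2) = 0.7·2.8·1.6 = 3.136
V(-4D_1 + 2D_2) = (-4)²·V(D_1) + (2)²·V(D_2) + 2·(-4)·(2)·cov(D_1,D_2)
= 16·7.84 + 4·2.56 + -16·3.136 = 85.504
SD(-4D_1 + 2D_2) = √85.504 ≈ 9.2468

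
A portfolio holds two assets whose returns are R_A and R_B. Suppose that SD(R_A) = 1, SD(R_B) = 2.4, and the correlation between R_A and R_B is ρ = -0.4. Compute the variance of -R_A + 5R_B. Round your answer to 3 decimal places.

Var(R_A) = (1)² = 1;  Var(R_B) = (2.4)² = 5.76
Cov(R_A,R_B) = ρ·SD(R_A)·SD(R_B) = -0.4·1·2.4 = -0.96
Var(-R_A + 5R_B) = (-1)²·Var(R_A) + (5)²·Var(R_B) + 2·(-1)·(5)·Cov(R_A,R_B)
= 1·1 + 25·5.76 + -10·-0.96 = 154.6

154.600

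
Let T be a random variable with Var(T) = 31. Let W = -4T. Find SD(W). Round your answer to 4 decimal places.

Var(-4T) = (-4)²·31 = 496
SD(W) = √496 ≈ 22.2711

22.2711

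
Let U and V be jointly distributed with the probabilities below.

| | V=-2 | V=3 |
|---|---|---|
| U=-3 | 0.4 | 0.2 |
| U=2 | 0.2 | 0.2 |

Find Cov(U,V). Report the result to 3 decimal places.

1.000

E[U] = -1,  E[V] = 0
E[UV] = 1
Cov(U,V) = E[UV] − E[U]E[V] = 1 − (-1)(0) = 1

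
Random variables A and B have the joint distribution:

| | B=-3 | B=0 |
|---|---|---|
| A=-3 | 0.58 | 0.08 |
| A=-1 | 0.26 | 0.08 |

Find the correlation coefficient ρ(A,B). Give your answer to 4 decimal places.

0.1474

E[A] = -2.32,  E[B] = -2.52
E[AB] = 6
cov(A,B) = E[AB] − E[A]E[B] = 6 − (-2.32)(-2.52) = 0.1536
Var(A) = 0.8976,  Var(B) = 1.2096
ρ = 0.1536 / √(0.8976·1.2096) ≈ 0.1474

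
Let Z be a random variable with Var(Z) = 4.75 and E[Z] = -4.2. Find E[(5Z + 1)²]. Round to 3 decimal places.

518.750

E[5Z + 1] = 5·-4.2 + 1 = -20
Var(5Z + 1) = (5)²·4.75 = 118.75
E[(5Z + 1)²] = Var((5Z + 1)) + (E[(5Z + 1)])² = 118.75 + (-20)² = 518.75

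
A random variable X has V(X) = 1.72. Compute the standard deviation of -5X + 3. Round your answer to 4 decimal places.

6.5574

V(-5X + 3) = (-5)²·1.72 = 43
SD(-5X + 3) = √43 ≈ 6.5574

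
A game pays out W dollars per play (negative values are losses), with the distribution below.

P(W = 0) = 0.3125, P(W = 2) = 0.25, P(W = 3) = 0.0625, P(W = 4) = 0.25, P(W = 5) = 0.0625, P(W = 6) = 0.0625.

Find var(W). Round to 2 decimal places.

3.73

E[W] = (0)(0.3125) + (2)(0.25) + (3)(0.0625) + (4)(0.25) + (5)(0.0625) + (6)(0.0625) = 2.375
E[W²] = (0)²(0.3125) + (2)²(0.25) + (3)²(0.0625) + (4)²(0.25) + (5)²(0.0625) + (6)²(0.0625) = 9.375
var(W) = E[W²] − (E[W])² = 9.375 − (2.375)² = 3.734375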